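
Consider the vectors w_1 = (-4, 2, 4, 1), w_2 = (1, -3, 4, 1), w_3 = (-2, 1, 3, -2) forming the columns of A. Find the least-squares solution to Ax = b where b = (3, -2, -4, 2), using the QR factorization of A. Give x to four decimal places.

x = (-0.2332, 0.0782, -1.0959)

w_1 = (-4, 2, 4, 1); ‖w_1‖ = 6.0828, so e_1 = (-0.6576, 0.3288, 0.6576, 0.1644).
e_1·w_2 = (-0.6576)·1 + 0.3288·(-3) + 0.6576·4 + 0.1644·1 = 1.1508.
u_2 = w_2 − 1.1508·e_1 = (1.7568, -3.3784, 3.2432, 0.8108).
‖u_2‖ = 5.0671, so e_2 = (0.3467, -0.6667, 0.6401, 0.1600).
e_1·w_3 = (-0.6576)·(-2) + 0.3288·1 + 0.6576·3 + 0.1644·(-2) = 3.2880; e_2·w_3 = 0.3467·(-2) + (-0.6667)·1 + 0.6401·3 + 0.1600·(-2) = 0.2400.
u_3 = w_3 − 3.2880·e_1 − 0.2400·e_2 = (0.0789, 0.0789, 0.6842, -2.5789).
‖u_3‖ = 2.6705, so e_3 = (0.0296, 0.0296, 0.2562, -0.9657).
Qᵀb = (-4.9320, 0.1333, -2.9267).
Back-substitute: x_3 = -2.9267/2.6705 = -1.0959.
x_2 = (0.1333 − 0.2400·(-1.0959))/5.0671 = 0.0782.
x_1 = (-4.9320 − 1.1508·0.0782 − 3.2880·(-1.0959))/6.0828 = -0.2332.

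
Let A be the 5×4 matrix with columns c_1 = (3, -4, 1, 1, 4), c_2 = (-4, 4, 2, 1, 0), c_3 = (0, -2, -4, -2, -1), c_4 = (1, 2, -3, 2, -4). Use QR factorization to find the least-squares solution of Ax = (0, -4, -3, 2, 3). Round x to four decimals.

x = (1.9253, 1.5130, 1.5471, 0.6759)

c_1 = (3, -4, 1, 1, 4); ‖c_1‖ = 6.5574, so e_1 = (0.4575, -0.6100, 0.1525, 0.1525, 0.6100).
e_1·c_2 = 0.4575·(-4) + (-0.6100)·4 + 0.1525·2 + 0.1525·1 + 0.6100·0 = -3.8125.
u_2 = c_2 + 3.8125·e_1 = (-2.2558, 1.6744, 2.5814, 1.5814, 2.3256).
‖u_2‖ = 4.7397, so e_2 = (-0.4759, 0.3533, 0.5446, 0.3336, 0.4907).
e_1·c_3 = 0.4575·0 + (-0.6100)·(-2) + 0.1525·(-4) + 0.1525·(-2) + 0.6100·(-1) = -0.3050; e_2·c_3 = (-0.4759)·0 + 0.3533·(-2) + 0.5446·(-4) + 0.3336·(-2) + 0.4907·(-1) = -4.0430.
u_3 = c_3 + 0.3050·e_1 + 4.0430·e_2 = (-1.7847, -0.7578, -1.7516, -0.6046, 1.1698).
‖u_3‖ = 2.9259, so e_3 = (-0.6100, -0.2590, -0.5986, -0.2066, 0.3998).
e_1·c_4 = 0.4575·1 + (-0.6100)·2 + 0.1525·(-3) + 0.1525·2 + 0.6100·(-4) = -3.3550; e_2·c_4 = (-0.4759)·1 + 0.3533·2 + 0.5446·(-3) + 0.3336·2 + 0.4907·(-4) = -2.6986; e_3·c_4 = (-0.6100)·1 + (-0.2590)·2 + (-0.5986)·(-3) + (-0.2066)·2 + 0.3998·(-4) = -1.3444.
u_4 = c_4 + 3.3550·e_1 + 2.6986·e_2 + 1.3444·e_3 = (0.4305, 0.5586, -1.8235, 3.1342, -0.0919).
‖u_4‖ = 3.6952, so e_4 = (0.1165, 0.1512, -0.4935, 0.8482, -0.0249).
Qᵀb = (4.1175, -0.9077, 3.6180, 2.4975).
Back-substitute: x_4 = 2.4975/3.6952 = 0.6759.
x_3 = (3.6180 + 1.3444·0.6759)/2.9259 = 1.5471.
x_2 = (-0.9077 + 4.0430·1.5471 + 2.6986·0.6759)/4.7397 = 1.5130.
x_1 = (4.1175 + 3.8125·1.5130 + 0.3050·1.5471 + 3.3550·0.6759)/6.5574 = 1.9253.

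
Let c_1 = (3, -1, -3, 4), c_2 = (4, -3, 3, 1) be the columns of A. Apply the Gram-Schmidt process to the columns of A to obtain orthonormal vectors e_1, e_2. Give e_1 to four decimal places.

e_1 = (0.5071, -0.1690, -0.5071, 0.6761)

c_1 = (3, -1, -3, 4); ‖c_1‖ = 5.9161, so e_1 = (0.5071, -0.1690, -0.5071, 0.6761).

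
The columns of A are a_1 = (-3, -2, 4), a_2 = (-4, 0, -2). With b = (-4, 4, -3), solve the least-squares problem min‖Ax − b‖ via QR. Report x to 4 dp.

x = (-0.4397, 1.1879)

a_1 = (-3, -2, 4); ‖a_1‖ = 5.3852, so q_1 = (-0.5571, -0.3714, 0.7428).
q_1·a_2 = (-0.5571)·(-4) + (-0.3714)·0 + 0.7428·(-2) = 0.7428.
u_2 = a_2 − 0.7428·q_1 = (-3.5862, 0.2759, -2.5517).
‖u_2‖ = 4.4100, so q_2 = (-0.8132, 0.0626, -0.5786).
Qᵀb = (-1.4856, 5.2389).
Back-substitute: x_2 = 5.2389/4.4100 = 1.1879.
x_1 = (-1.4856 − 0.7428·1.1879)/5.3852 = -0.4397.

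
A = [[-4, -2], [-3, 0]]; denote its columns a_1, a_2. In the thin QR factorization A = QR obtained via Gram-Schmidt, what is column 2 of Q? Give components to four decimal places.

a_1 = (-4, -3); ‖a_1‖ = 5.0000, so e_1 = (-0.8000, -0.6000).
e_1·a_2 = (-0.8000)·(-2) + (-0.6000)·0 = 1.6000.
u_2 = a_2 − 1.6000·e_1 = (-0.7200, 0.9600).
‖u_2‖ = 1.2000, so e_2 = (-0.6000, 0.8000).

e_2 = (-0.6000, 0.8000)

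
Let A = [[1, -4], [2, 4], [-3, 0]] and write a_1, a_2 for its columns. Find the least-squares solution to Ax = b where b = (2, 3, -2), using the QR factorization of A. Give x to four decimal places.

x = (1.0000, 0.0000)

a_1 = (1, 2, -3); ‖a_1‖ = 3.7417, so e_1 = (0.2673, 0.5345, -0.8018).
e_1·a_2 = 0.2673·(-4) + 0.5345·4 + (-0.8018)·0 = 1.0690.
u_2 = a_2 − 1.0690·e_1 = (-4.2857, 3.4286, 0.8571).
‖u_2‖ = 5.5549, so e_2 = (-0.7715, 0.6172, 0.1543).
Qᵀb = (3.7417, 0.0000).
Back-substitute: x_2 = 0.0000/5.5549 = 0.0000.
x_1 = (3.7417 − 1.0690·0.0000)/3.7417 = 1.0000.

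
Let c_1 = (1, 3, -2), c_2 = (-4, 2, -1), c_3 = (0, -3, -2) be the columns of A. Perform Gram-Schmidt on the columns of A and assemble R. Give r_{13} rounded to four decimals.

r_{13} = -1.3363

q_1 = c_1/‖c_1‖ = (1, 3, -2)/3.7417 = (0.2673, 0.8018, -0.5345).
r_{13} = q_1·c_3 = -1.3363.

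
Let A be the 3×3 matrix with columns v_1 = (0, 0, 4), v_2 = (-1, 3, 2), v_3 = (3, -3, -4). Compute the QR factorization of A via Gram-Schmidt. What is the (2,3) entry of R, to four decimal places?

r_{23} = -3.7947

e_1 = v_1/‖v_1‖ = (0, 0, 4)/4.0000 = (0.0000, 0.0000, 1.0000).
r_{12} = e_1·v_2 = 2.0000.
u_2 = v_2 − 2.0000·e_1 = (-1.0000, 3.0000, 0.0000).
‖u_2‖ = 3.1623, so e_2 = (-0.3162, 0.9487, 0.0000).
r_{23} = e_2·v_3 = -3.7947.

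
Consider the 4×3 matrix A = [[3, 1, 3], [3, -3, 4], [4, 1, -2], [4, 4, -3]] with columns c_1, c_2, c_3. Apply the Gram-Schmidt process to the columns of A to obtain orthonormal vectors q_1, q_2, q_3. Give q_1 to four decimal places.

q_1 = (0.4243, 0.4243, 0.5657, 0.5657)

c_1 = (3, 3, 4, 4); ‖c_1‖ = 7.0711, so q_1 = (0.4243, 0.4243, 0.5657, 0.5657).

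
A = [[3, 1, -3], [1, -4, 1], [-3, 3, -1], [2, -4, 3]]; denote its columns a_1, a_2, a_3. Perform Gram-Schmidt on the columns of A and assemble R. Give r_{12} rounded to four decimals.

e_1 = a_1/‖a_1‖ = (3, 1, -3, 2)/4.7958 = (0.6255, 0.2085, -0.6255, 0.4170).
r_{12} = e_1·a_2 = -3.7533.

r_{12} = -3.7533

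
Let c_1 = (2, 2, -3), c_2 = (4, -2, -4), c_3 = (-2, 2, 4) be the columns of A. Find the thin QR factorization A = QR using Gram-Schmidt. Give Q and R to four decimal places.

Q = [[0.4851, 0.4628, 0.7420], [0.4851, -0.8484, 0.2120], [-0.7276, -0.2571, 0.6360]], R = [[4.1231, 3.8806, -2.9104], [0.0000, 4.5762, -3.6506], [0.0000, 0.0000, 1.4840]]

c_1 = (2, 2, -3); ‖c_1‖ = 4.1231, so e_1 = (0.4851, 0.4851, -0.7276).
e_1·c_2 = 0.4851·4 + 0.4851·(-2) + (-0.7276)·(-4) = 3.8806.
u_2 = c_2 − 3.8806·e_1 = (2.1176, -3.8824, -1.1765).
‖u_2‖ = 4.5762, so e_2 = (0.4628, -0.8484, -0.2571).
e_1·c_3 = 0.4851·(-2) + 0.4851·2 + (-0.7276)·4 = -2.9104; e_2·c_3 = 0.4628·(-2) + (-0.8484)·2 + (-0.2571)·4 = -3.6506.
u_3 = c_3 + 2.9104·e_1 + 3.6506·e_2 = (1.1011, 0.3146, 0.9438).
‖u_3‖ = 1.4840, so e_3 = (0.7420, 0.2120, 0.6360).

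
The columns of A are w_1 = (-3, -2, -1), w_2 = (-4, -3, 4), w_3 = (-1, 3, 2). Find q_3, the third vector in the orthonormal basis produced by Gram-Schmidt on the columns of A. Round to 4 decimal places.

w_1 = (-3, -2, -1); ‖w_1‖ = 3.7417, so q_1 = (-0.8018, -0.5345, -0.2673).
q_1·w_2 = (-0.8018)·(-4) + (-0.5345)·(-3) + (-0.2673)·4 = 3.7417.
u_2 = w_2 − 3.7417·q_1 = (-1.0000, -1.0000, 5.0000).
‖u_2‖ = 5.1962, so q_2 = (-0.1925, -0.1925, 0.9623).
q_1·w_3 = (-0.8018)·(-1) + (-0.5345)·3 + (-0.2673)·2 = -1.3363; q_2·w_3 = (-0.1925)·(-1) + (-0.1925)·3 + 0.9623·2 = 1.5396.
u_3 = w_3 + 1.3363·q_1 − 1.5396·q_2 = (-1.7751, 2.5820, 0.1614).
‖u_3‖ = 3.1375, so q_3 = (-0.5658, 0.8230, 0.0514).

q_3 = (-0.5658, 0.8230, 0.0514)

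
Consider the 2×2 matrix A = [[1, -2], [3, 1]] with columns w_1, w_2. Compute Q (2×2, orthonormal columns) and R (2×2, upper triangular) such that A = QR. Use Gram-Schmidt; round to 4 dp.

Q = [[0.3162, -0.9487], [0.9487, 0.3162]], R = [[3.1623, 0.3162], [0.0000, 2.2136]]

w_1 = (1, 3); ‖w_1‖ = 3.1623, so q_1 = (0.3162, 0.9487).
q_1·w_2 = 0.3162·(-2) + 0.9487·1 = 0.3162.
u_2 = w_2 − 0.3162·q_1 = (-2.1000, 0.7000).
‖u_2‖ = 2.2136, so q_2 = (-0.9487, 0.3162).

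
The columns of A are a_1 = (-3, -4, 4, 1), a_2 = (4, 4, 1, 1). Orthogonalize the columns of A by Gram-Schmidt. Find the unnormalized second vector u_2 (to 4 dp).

u_2 = (2.3571, 1.8095, 3.1905, 1.5476)

e_1 = a_1/‖a_1‖ = (-3, -4, 4, 1)/6.4807 = (-0.4629, -0.6172, 0.6172, 0.1543).
r_{12} = e_1·a_2 = -3.5490.
u_2 = a_2 + 3.5490·e_1 = (2.3571, 1.8095, 3.1905, 1.5476).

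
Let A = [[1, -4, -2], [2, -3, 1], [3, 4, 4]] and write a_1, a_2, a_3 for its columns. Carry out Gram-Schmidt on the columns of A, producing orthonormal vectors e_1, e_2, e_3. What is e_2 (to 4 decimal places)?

e_2 = (-0.6493, -0.5149, 0.5597)

e_1 = a_1/‖a_1‖ = (1, 2, 3)/3.7417 = (0.2673, 0.5345, 0.8018).
r_{12} = e_1·a_2 = 0.5345.
u_2 = a_2 − 0.5345·e_1 = (-4.1429, -3.2857, 3.5714).
‖u_2‖ = 6.3808, so e_2 = (-0.6493, -0.5149, 0.5597).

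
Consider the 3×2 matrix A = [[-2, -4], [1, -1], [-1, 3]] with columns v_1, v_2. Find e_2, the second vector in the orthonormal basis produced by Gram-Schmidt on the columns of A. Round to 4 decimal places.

e_2 = (-0.5521, -0.3450, 0.7591)

e_1 = v_1/‖v_1‖ = (-2, 1, -1)/2.4495 = (-0.8165, 0.4082, -0.4082).
r_{12} = e_1·v_2 = 1.6330.
u_2 = v_2 − 1.6330·e_1 = (-2.6667, -1.6667, 3.6667).
‖u_2‖ = 4.8305, so e_2 = (-0.5521, -0.3450, 0.7591).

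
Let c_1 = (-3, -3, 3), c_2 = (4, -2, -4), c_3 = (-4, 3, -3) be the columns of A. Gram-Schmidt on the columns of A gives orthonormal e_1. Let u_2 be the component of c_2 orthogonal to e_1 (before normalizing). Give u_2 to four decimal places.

e_1 = c_1/‖c_1‖ = (-3, -3, 3)/5.1962 = (-0.5774, -0.5774, 0.5774).
r_{12} = e_1·c_2 = -3.4641.
u_2 = c_2 + 3.4641·e_1 = (2.0000, -4.0000, -2.0000).

u_2 = (2.0000, -4.0000, -2.0000)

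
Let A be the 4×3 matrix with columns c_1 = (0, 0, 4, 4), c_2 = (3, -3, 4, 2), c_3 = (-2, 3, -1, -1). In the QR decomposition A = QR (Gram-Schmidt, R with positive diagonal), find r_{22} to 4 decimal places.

r_{22} = 4.4721

e_1 = c_1/‖c_1‖ = (0, 0, 4, 4)/5.6569 = (0.0000, 0.0000, 0.7071, 0.7071).
r_{12} = e_1·c_2 = 4.2426.
u_2 = c_2 − 4.2426·e_1 = (3.0000, -3.0000, 1.0000, -1.0000).
r_{22} = ‖u_2‖ = 4.4721.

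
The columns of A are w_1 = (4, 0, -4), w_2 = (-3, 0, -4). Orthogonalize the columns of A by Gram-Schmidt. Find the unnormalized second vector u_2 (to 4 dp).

u_2 = (-3.5000, 0.0000, -3.5000)

w_1 = (4, 0, -4); ‖w_1‖ = 5.6569, so q_1 = (0.7071, 0.0000, -0.7071).
q_1·w_2 = 0.7071·(-3) + 0.0000·0 + (-0.7071)·(-4) = 0.7071.
u_2 = w_2 − 0.7071·q_1 = (-3.5000, 0.0000, -3.5000).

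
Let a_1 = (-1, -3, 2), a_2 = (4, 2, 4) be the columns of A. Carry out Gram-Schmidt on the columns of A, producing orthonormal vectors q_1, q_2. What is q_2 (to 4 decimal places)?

q_2 = (0.6454, 0.2630, 0.7171)

a_1 = (-1, -3, 2); ‖a_1‖ = 3.7417, so q_1 = (-0.2673, -0.8018, 0.5345).
q_1·a_2 = (-0.2673)·4 + (-0.8018)·2 + 0.5345·4 = -0.5345.
u_2 = a_2 + 0.5345·q_1 = (3.8571, 1.5714, 4.2857).
‖u_2‖ = 5.9761, so q_2 = (0.6454, 0.2630, 0.7171).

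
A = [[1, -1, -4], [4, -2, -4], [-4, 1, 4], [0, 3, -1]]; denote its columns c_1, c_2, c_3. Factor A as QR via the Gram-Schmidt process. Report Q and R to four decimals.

Q = [[0.1741, -0.1928, -0.9630], [0.6963, -0.1350, 0.1011], [-0.6963, -0.1832, -0.1397], [0.0000, 0.9545, -0.2071]], R = [[5.7446, -2.2630, -6.2668], [0.0000, 3.1431, -0.3760], [0.0000, 0.0000, 3.0961]]

e_1 = c_1/‖c_1‖ = (1, 4, -4, 0)/5.7446 = (0.1741, 0.6963, -0.6963, 0.0000).
r_{12} = e_1·c_2 = -2.2630.
u_2 = c_2 + 2.2630·e_1 = (-0.6061, -0.4242, -0.5758, 3.0000).
‖u_2‖ = 3.1431, so e_2 = (-0.1928, -0.1350, -0.1832, 0.9545).
r_{13} = e_1·c_3 = -6.2668; r_{23} = e_2·c_3 = -0.3760.
u_3 = c_3 + 6.2668·e_1 + 0.3760·e_2 = (-2.9816, 0.3129, -0.4325, -0.6411).
‖u_3‖ = 3.0961, so e_3 = (-0.9630, 0.1011, -0.1397, -0.2071).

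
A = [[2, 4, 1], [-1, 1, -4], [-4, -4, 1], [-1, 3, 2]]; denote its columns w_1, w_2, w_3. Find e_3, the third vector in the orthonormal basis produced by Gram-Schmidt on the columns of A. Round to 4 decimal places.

e_1 = w_1/‖w_1‖ = (2, -1, -4, -1)/4.6904 = (0.4264, -0.2132, -0.8528, -0.2132).
r_{12} = e_1·w_2 = 4.2640.
u_2 = w_2 − 4.2640·e_1 = (2.1818, 1.9091, -0.3636, 3.9091).
‖u_2‖ = 4.8804, so e_2 = (0.4471, 0.3912, -0.0745, 0.8010).
r_{13} = e_1·w_3 = 0.0000; r_{23} = e_2·w_3 = 0.4098.
u_3 = w_3 + 0.0000·e_1 − 0.4098·e_2 = (0.8168, -4.1603, 1.0305, 1.6718).
‖u_3‖ = 4.6725, so e_3 = (0.1748, -0.8904, 0.2206, 0.3578).

e_3 = (0.1748, -0.8904, 0.2206, 0.3578)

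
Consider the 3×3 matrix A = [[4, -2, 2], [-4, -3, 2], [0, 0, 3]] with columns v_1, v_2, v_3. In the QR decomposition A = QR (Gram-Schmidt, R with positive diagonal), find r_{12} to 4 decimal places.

r_{12} = 0.7071

e_1 = v_1/‖v_1‖ = (4, -4, 0)/5.6569 = (0.7071, -0.7071, 0.0000).
r_{12} = e_1·v_2 = 0.7071.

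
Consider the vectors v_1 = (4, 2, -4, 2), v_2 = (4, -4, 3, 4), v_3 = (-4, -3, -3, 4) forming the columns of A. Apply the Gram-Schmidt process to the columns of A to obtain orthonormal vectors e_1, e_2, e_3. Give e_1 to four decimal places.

e_1 = v_1/‖v_1‖ = (4, 2, -4, 2)/6.3246 = (0.6325, 0.3162, -0.6325, 0.3162).

e_1 = (0.6325, 0.3162, -0.6325, 0.3162)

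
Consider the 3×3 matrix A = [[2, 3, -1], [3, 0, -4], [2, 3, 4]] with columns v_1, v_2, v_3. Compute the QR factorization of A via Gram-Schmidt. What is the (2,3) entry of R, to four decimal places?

r_{23} = 4.2875

v_1 = (2, 3, 2); ‖v_1‖ = 4.1231, so e_1 = (0.4851, 0.7276, 0.4851).
e_1·v_2 = 0.4851·3 + 0.7276·0 + 0.4851·3 = 2.9104.
u_2 = v_2 − 2.9104·e_1 = (1.5882, -2.1176, 1.5882).
‖u_2‖ = 3.0870, so e_2 = (0.5145, -0.6860, 0.5145).
r_{23} = e_2·v_3 = 4.2875.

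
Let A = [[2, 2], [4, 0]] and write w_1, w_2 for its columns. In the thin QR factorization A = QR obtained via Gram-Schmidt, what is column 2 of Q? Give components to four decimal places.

e_1 = w_1/‖w_1‖ = (2, 4)/4.4721 = (0.4472, 0.8944).
r_{12} = e_1·w_2 = 0.8944.
u_2 = w_2 − 0.8944·e_1 = (1.6000, -0.8000).
‖u_2‖ = 1.7889, so e_2 = (0.8944, -0.4472).

e_2 = (0.8944, -0.4472)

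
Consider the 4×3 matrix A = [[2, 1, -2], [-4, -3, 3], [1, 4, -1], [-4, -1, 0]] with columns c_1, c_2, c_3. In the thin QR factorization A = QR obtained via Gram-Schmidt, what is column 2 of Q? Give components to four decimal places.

q_2 = (-0.0507, -0.1666, 0.9128, 0.3695)

c_1 = (2, -4, 1, -4); ‖c_1‖ = 6.0828, so q_1 = (0.3288, -0.6576, 0.1644, -0.6576).
q_1·c_2 = 0.3288·1 + (-0.6576)·(-3) + 0.1644·4 + (-0.6576)·(-1) = 3.6168.
u_2 = c_2 − 3.6168·q_1 = (-0.1892, -0.6216, 3.4054, 1.3784).
‖u_2‖ = 3.7308, so q_2 = (-0.0507, -0.1666, 0.9128, 0.3695).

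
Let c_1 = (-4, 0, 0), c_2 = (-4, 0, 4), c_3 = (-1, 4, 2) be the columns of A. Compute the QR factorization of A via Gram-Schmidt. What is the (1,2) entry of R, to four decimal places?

c_1 = (-4, 0, 0); ‖c_1‖ = 4.0000, so e_1 = (-1.0000, 0.0000, 0.0000).
r_{12} = e_1·c_2 = 4.0000.

r_{12} = 4.0000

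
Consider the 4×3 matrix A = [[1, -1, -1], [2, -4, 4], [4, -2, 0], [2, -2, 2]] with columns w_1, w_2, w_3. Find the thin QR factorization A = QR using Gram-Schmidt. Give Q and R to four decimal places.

Q = [[0.2000, -0.0590, -0.9211], [0.4000, -0.8552, 0.0242], [0.8000, 0.5013, 0.0242], [0.4000, -0.1180, 0.3878]], R = [[5.0000, -4.2000, 2.2000], [0.0000, 2.7129, -3.5976], [0.0000, 0.0000, 1.7937]]

w_1 = (1, 2, 4, 2); ‖w_1‖ = 5.0000, so q_1 = (0.2000, 0.4000, 0.8000, 0.4000).
q_1·w_2 = 0.2000·(-1) + 0.4000·(-4) + 0.8000·(-2) + 0.4000·(-2) = -4.2000.
u_2 = w_2 + 4.2000·q_1 = (-0.1600, -2.3200, 1.3600, -0.3200).
‖u_2‖ = 2.7129, so q_2 = (-0.0590, -0.8552, 0.5013, -0.1180).
q_1·w_3 = 0.2000·(-1) + 0.4000·4 + 0.8000·0 + 0.4000·2 = 2.2000; q_2·w_3 = (-0.0590)·(-1) + (-0.8552)·4 + 0.5013·0 + (-0.1180)·2 = -3.5976.
u_3 = w_3 − 2.2000·q_1 + 3.5976·q_2 = (-1.6522, 0.0435, 0.0435, 0.6957).
‖u_3‖ = 1.7937, so q_3 = (-0.9211, 0.0242, 0.0242, 0.3878).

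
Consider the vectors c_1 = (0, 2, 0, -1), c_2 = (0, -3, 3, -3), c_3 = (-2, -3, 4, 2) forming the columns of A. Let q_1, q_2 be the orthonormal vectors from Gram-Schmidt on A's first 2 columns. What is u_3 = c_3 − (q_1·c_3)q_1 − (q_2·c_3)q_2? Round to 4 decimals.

c_1 = (0, 2, 0, -1); ‖c_1‖ = 2.2361, so q_1 = (0.0000, 0.8944, 0.0000, -0.4472).
q_1·c_2 = 0.0000·0 + 0.8944·(-3) + 0.0000·3 + (-0.4472)·(-3) = -1.3416.
u_2 = c_2 + 1.3416·q_1 = (0.0000, -1.8000, 3.0000, -3.6000).
‖u_2‖ = 5.0200, so q_2 = (0.0000, -0.3586, 0.5976, -0.7171).
q_1·c_3 = 0.0000·(-2) + 0.8944·(-3) + 0.0000·4 + (-0.4472)·2 = -3.5777; q_2·c_3 = 0.0000·(-2) + (-0.3586)·(-3) + 0.5976·4 + (-0.7171)·2 = 2.0319.
u_3 = c_3 + 3.5777·q_1 − 2.0319·q_2 = (-2.0000, 0.9286, 2.7857, 1.8571).

u_3 = (-2.0000, 0.9286, 2.7857, 1.8571)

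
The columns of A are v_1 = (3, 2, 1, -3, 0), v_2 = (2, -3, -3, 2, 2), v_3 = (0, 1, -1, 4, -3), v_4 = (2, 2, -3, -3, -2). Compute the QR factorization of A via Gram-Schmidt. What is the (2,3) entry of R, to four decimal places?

r_{23} = -0.4478

v_1 = (3, 2, 1, -3, 0); ‖v_1‖ = 4.7958, so q_1 = (0.6255, 0.4170, 0.2085, -0.6255, 0.0000).
q_1·v_2 = 0.6255·2 + 0.4170·(-3) + 0.2085·(-3) + (-0.6255)·2 + 0.0000·2 = -1.8766.
u_2 = v_2 + 1.8766·q_1 = (3.1739, -2.2174, -2.6087, 0.8261, 2.0000).
‖u_2‖ = 5.1457, so q_2 = (0.6168, -0.4309, -0.5070, 0.1605, 0.3887).
r_{23} = q_2·v_3 = -0.4478.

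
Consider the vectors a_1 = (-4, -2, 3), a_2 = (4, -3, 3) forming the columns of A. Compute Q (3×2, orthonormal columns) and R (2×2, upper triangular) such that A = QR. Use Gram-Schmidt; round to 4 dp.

Q = [[-0.7428, 0.6627], [-0.3714, -0.5266], [0.5571, 0.5325]], R = [[5.3852, -0.1857], [0.0000, 5.8280]]

a_1 = (-4, -2, 3); ‖a_1‖ = 5.3852, so e_1 = (-0.7428, -0.3714, 0.5571).
e_1·a_2 = (-0.7428)·4 + (-0.3714)·(-3) + 0.5571·3 = -0.1857.
u_2 = a_2 + 0.1857·e_1 = (3.8621, -3.0690, 3.1034).
‖u_2‖ = 5.8280, so e_2 = (0.6627, -0.5266, 0.5325).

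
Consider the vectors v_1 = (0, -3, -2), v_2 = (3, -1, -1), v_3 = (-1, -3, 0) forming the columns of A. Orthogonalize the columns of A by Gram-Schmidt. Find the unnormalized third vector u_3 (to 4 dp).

e_1 = v_1/‖v_1‖ = (0, -3, -2)/3.6056 = (0.0000, -0.8321, -0.5547).
r_{12} = e_1·v_2 = 1.3868.
u_2 = v_2 − 1.3868·e_1 = (3.0000, 0.1538, -0.2308).
‖u_2‖ = 3.0128, so e_2 = (0.9958, 0.0511, -0.0766).
r_{13} = e_1·v_3 = 2.4962; r_{23} = e_2·v_3 = -1.1489.
u_3 = v_3 − 2.4962·e_1 + 1.1489·e_2 = (0.1441, -0.8644, 1.2966).

u_3 = (0.1441, -0.8644, 1.2966)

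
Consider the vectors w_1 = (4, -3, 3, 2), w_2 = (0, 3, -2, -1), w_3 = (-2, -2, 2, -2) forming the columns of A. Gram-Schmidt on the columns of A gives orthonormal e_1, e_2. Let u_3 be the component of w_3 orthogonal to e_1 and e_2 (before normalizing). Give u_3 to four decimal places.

u_3 = (0.2387, 0.0741, 1.1770, -2.1317)

w_1 = (4, -3, 3, 2); ‖w_1‖ = 6.1644, so e_1 = (0.6489, -0.4867, 0.4867, 0.3244).
e_1·w_2 = 0.6489·0 + (-0.4867)·3 + 0.4867·(-2) + 0.3244·(-1) = -2.7578.
u_2 = w_2 + 2.7578·e_1 = (1.7895, 1.6579, -0.6579, -0.1053).
‖u_2‖ = 2.5288, so e_2 = (0.7076, 0.6556, -0.2602, -0.0416).
e_1·w_3 = 0.6489·(-2) + (-0.4867)·(-2) + 0.4867·2 + 0.3244·(-2) = 0.0000; e_2·w_3 = 0.7076·(-2) + 0.6556·(-2) + (-0.2602)·2 + (-0.0416)·(-2) = -3.1636.
u_3 = w_3 + 0.0000·e_1 + 3.1636·e_2 = (0.2387, 0.0741, 1.1770, -2.1317).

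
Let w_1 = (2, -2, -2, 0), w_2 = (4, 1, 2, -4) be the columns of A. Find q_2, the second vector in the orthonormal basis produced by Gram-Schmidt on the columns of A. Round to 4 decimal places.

w_1 = (2, -2, -2, 0); ‖w_1‖ = 3.4641, so q_1 = (0.5774, -0.5774, -0.5774, 0.0000).
q_1·w_2 = 0.5774·4 + (-0.5774)·1 + (-0.5774)·2 + 0.0000·(-4) = 0.5774.
u_2 = w_2 − 0.5774·q_1 = (3.6667, 1.3333, 2.3333, -4.0000).
‖u_2‖ = 6.0553, so q_2 = (0.6055, 0.2202, 0.3853, -0.6606).

q_2 = (0.6055, 0.2202, 0.3853, -0.6606)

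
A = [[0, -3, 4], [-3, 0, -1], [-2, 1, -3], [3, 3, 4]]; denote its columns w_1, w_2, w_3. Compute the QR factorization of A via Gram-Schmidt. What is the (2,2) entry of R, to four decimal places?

w_1 = (0, -3, -2, 3); ‖w_1‖ = 4.6904, so e_1 = (0.0000, -0.6396, -0.4264, 0.6396).
e_1·w_2 = 0.0000·(-3) + (-0.6396)·0 + (-0.4264)·1 + 0.6396·3 = 1.4924.
u_2 = w_2 − 1.4924·e_1 = (-3.0000, 0.9545, 1.6364, 2.0455).
r_{22} = ‖u_2‖ = 4.0955.

r_{22} = 4.0955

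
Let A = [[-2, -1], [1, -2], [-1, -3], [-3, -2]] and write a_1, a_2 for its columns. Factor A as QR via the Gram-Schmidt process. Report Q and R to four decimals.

Q = [[-0.5164, 0.0563], [0.2582, -0.7325], [-0.2582, -0.6761], [-0.7746, -0.0563]], R = [[3.8730, 2.3238], [0.0000, 3.5496]]

a_1 = (-2, 1, -1, -3); ‖a_1‖ = 3.8730, so q_1 = (-0.5164, 0.2582, -0.2582, -0.7746).
q_1·a_2 = (-0.5164)·(-1) + 0.2582·(-2) + (-0.2582)·(-3) + (-0.7746)·(-2) = 2.3238.
u_2 = a_2 − 2.3238·q_1 = (0.2000, -2.6000, -2.4000, -0.2000).
‖u_2‖ = 3.5496, so q_2 = (0.0563, -0.7325, -0.6761, -0.0563).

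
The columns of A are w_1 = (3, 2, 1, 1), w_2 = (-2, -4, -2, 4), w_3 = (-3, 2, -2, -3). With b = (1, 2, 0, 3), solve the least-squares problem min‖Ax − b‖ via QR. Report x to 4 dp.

x = (1.5329, 0.6421, 0.5288)

w_1 = (3, 2, 1, 1); ‖w_1‖ = 3.8730, so e_1 = (0.7746, 0.5164, 0.2582, 0.2582).
e_1·w_2 = 0.7746·(-2) + 0.5164·(-4) + 0.2582·(-2) + 0.2582·4 = -3.0984.
u_2 = w_2 + 3.0984·e_1 = (0.4000, -2.4000, -1.2000, 4.8000).
‖u_2‖ = 5.5136, so e_2 = (0.0725, -0.4353, -0.2176, 0.8706).
e_1·w_3 = 0.7746·(-3) + 0.5164·2 + 0.2582·(-2) + 0.2582·(-3) = -2.5820; e_2·w_3 = 0.0725·(-3) + (-0.4353)·2 + (-0.2176)·(-2) + 0.8706·(-3) = -3.2646.
u_3 = w_3 + 2.5820·e_1 + 3.2646·e_2 = (-0.7632, 1.9123, -2.0439, 0.5088).
‖u_3‖ = 2.9454, so e_3 = (-0.2591, 0.6492, -0.6939, 0.1727).
Qᵀb = (2.5820, 1.8137, 1.5576).
Back-substitute: x_3 = 1.5576/2.9454 = 0.5288.
x_2 = (1.8137 + 3.2646·0.5288)/5.5136 = 0.6421.
x_1 = (2.5820 + 3.0984·0.6421 + 2.5820·0.5288)/3.8730 = 1.5329.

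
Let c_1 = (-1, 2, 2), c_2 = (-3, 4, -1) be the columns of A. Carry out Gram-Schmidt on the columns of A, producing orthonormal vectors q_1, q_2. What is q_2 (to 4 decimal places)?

q_1 = c_1/‖c_1‖ = (-1, 2, 2)/3.0000 = (-0.3333, 0.6667, 0.6667).
r_{12} = q_1·c_2 = 3.0000.
u_2 = c_2 − 3.0000·q_1 = (-2.0000, 2.0000, -3.0000).
‖u_2‖ = 4.1231, so q_2 = (-0.4851, 0.4851, -0.7276).

q_2 = (-0.4851, 0.4851, -0.7276)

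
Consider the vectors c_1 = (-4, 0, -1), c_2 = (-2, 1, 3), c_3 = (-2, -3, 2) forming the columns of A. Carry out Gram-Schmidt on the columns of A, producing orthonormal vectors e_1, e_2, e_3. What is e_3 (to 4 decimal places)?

e_1 = c_1/‖c_1‖ = (-4, 0, -1)/4.1231 = (-0.9701, 0.0000, -0.2425).
r_{12} = e_1·c_2 = 1.2127.
u_2 = c_2 − 1.2127·e_1 = (-0.8235, 1.0000, 3.2941).
‖u_2‖ = 3.5397, so e_2 = (-0.2327, 0.2825, 0.9306).
r_{13} = e_1·c_3 = 1.4552; r_{23} = e_2·c_3 = 1.4790.
u_3 = c_3 − 1.4552·e_1 − 1.4790·e_2 = (-0.2441, -3.4178, 0.9765).
‖u_3‖ = 3.5630, so e_3 = (-0.0685, -0.9593, 0.2741).

e_3 = (-0.0685, -0.9593, 0.2741)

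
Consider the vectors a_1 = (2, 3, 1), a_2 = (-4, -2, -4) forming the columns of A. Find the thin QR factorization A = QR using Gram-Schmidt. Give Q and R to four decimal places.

a_1 = (2, 3, 1); ‖a_1‖ = 3.7417, so e_1 = (0.5345, 0.8018, 0.2673).
e_1·a_2 = 0.5345·(-4) + 0.8018·(-2) + 0.2673·(-4) = -4.8107.
u_2 = a_2 + 4.8107·e_1 = (-1.4286, 1.8571, -2.7143).
‖u_2‖ = 3.5857, so e_2 = (-0.3984, 0.5179, -0.7570).

Q = [[0.5345, -0.3984], [0.8018, 0.5179], [0.2673, -0.7570]], R = [[3.7417, -4.8107], [0.0000, 3.5857]]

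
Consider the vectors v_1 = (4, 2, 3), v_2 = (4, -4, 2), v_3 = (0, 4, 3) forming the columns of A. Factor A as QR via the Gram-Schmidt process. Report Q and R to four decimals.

Q = [[0.7428, 0.3826, -0.5494], [0.3714, -0.9183, -0.1374], [0.5571, 0.1020, 0.8242]], R = [[5.3852, 2.5997, 3.1568], [0.0000, 5.4075, -3.3670], [0.0000, 0.0000, 1.9230]]

e_1 = v_1/‖v_1‖ = (4, 2, 3)/5.3852 = (0.7428, 0.3714, 0.5571).
r_{12} = e_1·v_2 = 2.5997.
u_2 = v_2 − 2.5997·e_1 = (2.0690, -4.9655, 0.5517).
‖u_2‖ = 5.4075, so e_2 = (0.3826, -0.9183, 0.1020).
r_{13} = e_1·v_3 = 3.1568; r_{23} = e_2·v_3 = -3.3670.
u_3 = v_3 − 3.1568·e_1 + 3.3670·e_2 = (-1.0566, -0.2642, 1.5849).
‖u_3‖ = 1.9230, so e_3 = (-0.5494, -0.1374, 0.8242).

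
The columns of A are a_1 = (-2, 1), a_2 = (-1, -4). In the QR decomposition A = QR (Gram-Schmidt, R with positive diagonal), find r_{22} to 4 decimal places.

a_1 = (-2, 1); ‖a_1‖ = 2.2361, so e_1 = (-0.8944, 0.4472).
e_1·a_2 = (-0.8944)·(-1) + 0.4472·(-4) = -0.8944.
u_2 = a_2 + 0.8944·e_1 = (-1.8000, -3.6000).
r_{22} = ‖u_2‖ = 4.0249.

r_{22} = 4.0249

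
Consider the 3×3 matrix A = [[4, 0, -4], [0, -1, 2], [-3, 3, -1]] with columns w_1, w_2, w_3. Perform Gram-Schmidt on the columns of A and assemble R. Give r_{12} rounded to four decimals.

r_{12} = -1.8000

w_1 = (4, 0, -3); ‖w_1‖ = 5.0000, so q_1 = (0.8000, 0.0000, -0.6000).
r_{12} = q_1·w_2 = -1.8000.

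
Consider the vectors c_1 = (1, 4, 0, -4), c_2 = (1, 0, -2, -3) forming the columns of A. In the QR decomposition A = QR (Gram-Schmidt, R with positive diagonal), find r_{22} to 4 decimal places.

r_{22} = 2.9797

c_1 = (1, 4, 0, -4); ‖c_1‖ = 5.7446, so e_1 = (0.1741, 0.6963, 0.0000, -0.6963).
e_1·c_2 = 0.1741·1 + 0.6963·0 + 0.0000·(-2) + (-0.6963)·(-3) = 2.2630.
u_2 = c_2 − 2.2630·e_1 = (0.6061, -1.5758, -2.0000, -1.4242).
r_{22} = ‖u_2‖ = 2.9797.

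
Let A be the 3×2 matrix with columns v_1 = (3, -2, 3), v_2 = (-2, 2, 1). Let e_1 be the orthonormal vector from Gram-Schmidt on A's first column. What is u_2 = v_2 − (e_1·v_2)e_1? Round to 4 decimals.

u_2 = (-1.0455, 1.3636, 1.9545)

e_1 = v_1/‖v_1‖ = (3, -2, 3)/4.6904 = (0.6396, -0.4264, 0.6396).
r_{12} = e_1·v_2 = -1.4924.
u_2 = v_2 + 1.4924·e_1 = (-1.0455, 1.3636, 1.9545).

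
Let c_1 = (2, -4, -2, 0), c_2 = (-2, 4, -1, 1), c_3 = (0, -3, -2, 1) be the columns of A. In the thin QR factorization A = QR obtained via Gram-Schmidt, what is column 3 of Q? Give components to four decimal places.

c_1 = (2, -4, -2, 0); ‖c_1‖ = 4.8990, so e_1 = (0.4082, -0.8165, -0.4082, 0.0000).
e_1·c_2 = 0.4082·(-2) + (-0.8165)·4 + (-0.4082)·(-1) + 0.0000·1 = -3.6742.
u_2 = c_2 + 3.6742·e_1 = (-0.5000, 1.0000, -2.5000, 1.0000).
‖u_2‖ = 2.9155, so e_2 = (-0.1715, 0.3430, -0.8575, 0.3430).
e_1·c_3 = 0.4082·0 + (-0.8165)·(-3) + (-0.4082)·(-2) + 0.0000·1 = 3.2660; e_2·c_3 = (-0.1715)·0 + 0.3430·(-3) + (-0.8575)·(-2) + 0.3430·1 = 1.0290.
u_3 = c_3 − 3.2660·e_1 − 1.0290·e_2 = (-1.1569, -0.6863, 0.2157, 0.6471).
‖u_3‖ = 1.5081, so e_3 = (-0.7671, -0.4550, 0.1430, 0.4290).

e_3 = (-0.7671, -0.4550, 0.1430, 0.4290)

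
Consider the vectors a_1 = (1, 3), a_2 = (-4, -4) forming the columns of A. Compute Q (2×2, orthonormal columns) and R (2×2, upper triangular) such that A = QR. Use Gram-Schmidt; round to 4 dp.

a_1 = (1, 3); ‖a_1‖ = 3.1623, so e_1 = (0.3162, 0.9487).
e_1·a_2 = 0.3162·(-4) + 0.9487·(-4) = -5.0596.
u_2 = a_2 + 5.0596·e_1 = (-2.4000, 0.8000).
‖u_2‖ = 2.5298, so e_2 = (-0.9487, 0.3162).

Q = [[0.3162, -0.9487], [0.9487, 0.3162]], R = [[3.1623, -5.0596], [0.0000, 2.5298]]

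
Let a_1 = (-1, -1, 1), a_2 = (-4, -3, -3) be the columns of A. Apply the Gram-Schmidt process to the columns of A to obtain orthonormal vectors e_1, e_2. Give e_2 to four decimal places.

a_1 = (-1, -1, 1); ‖a_1‖ = 1.7321, so e_1 = (-0.5774, -0.5774, 0.5774).
e_1·a_2 = (-0.5774)·(-4) + (-0.5774)·(-3) + 0.5774·(-3) = 2.3094.
u_2 = a_2 − 2.3094·e_1 = (-2.6667, -1.6667, -4.3333).
‖u_2‖ = 5.3541, so e_2 = (-0.4981, -0.3113, -0.8093).

e_2 = (-0.4981, -0.3113, -0.8093)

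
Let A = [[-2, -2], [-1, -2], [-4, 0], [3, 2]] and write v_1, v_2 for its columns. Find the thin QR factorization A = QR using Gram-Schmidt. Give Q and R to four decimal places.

Q = [[-0.3651, -0.4472], [-0.1826, -0.5963], [-0.7303, 0.5963], [0.5477, 0.2981]], R = [[5.4772, 2.1909], [0.0000, 2.6833]]

e_1 = v_1/‖v_1‖ = (-2, -1, -4, 3)/5.4772 = (-0.3651, -0.1826, -0.7303, 0.5477).
r_{12} = e_1·v_2 = 2.1909.
u_2 = v_2 − 2.1909·e_1 = (-1.2000, -1.6000, 1.6000, 0.8000).
‖u_2‖ = 2.6833, so e_2 = (-0.4472, -0.5963, 0.5963, 0.2981).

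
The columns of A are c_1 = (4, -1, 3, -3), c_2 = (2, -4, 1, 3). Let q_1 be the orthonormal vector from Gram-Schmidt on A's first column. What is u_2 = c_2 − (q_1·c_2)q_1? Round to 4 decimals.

u_2 = (1.3143, -3.8286, 0.4857, 3.5143)

q_1 = c_1/‖c_1‖ = (4, -1, 3, -3)/5.9161 = (0.6761, -0.1690, 0.5071, -0.5071).
r_{12} = q_1·c_2 = 1.0142.
u_2 = c_2 − 1.0142·q_1 = (1.3143, -3.8286, 0.4857, 3.5143).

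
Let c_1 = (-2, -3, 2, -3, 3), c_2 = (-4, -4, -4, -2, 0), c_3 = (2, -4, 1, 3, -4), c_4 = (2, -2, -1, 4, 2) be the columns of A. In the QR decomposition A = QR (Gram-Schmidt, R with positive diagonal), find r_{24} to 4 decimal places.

q_1 = c_1/‖c_1‖ = (-2, -3, 2, -3, 3)/5.9161 = (-0.3381, -0.5071, 0.3381, -0.5071, 0.5071).
r_{12} = q_1·c_2 = 3.0426.
u_2 = c_2 − 3.0426·q_1 = (-2.9714, -2.4571, -5.0286, -0.4571, -1.5429).
‖u_2‖ = 6.5378, so q_2 = (-0.4545, -0.3758, -0.7692, -0.0699, -0.2360).
r_{24} = q_2·c_4 = -0.1398.

r_{24} = -0.1398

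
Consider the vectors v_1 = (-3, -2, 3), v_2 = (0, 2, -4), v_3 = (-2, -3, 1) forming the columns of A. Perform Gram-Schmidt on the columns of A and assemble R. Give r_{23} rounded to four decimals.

r_{23} = 0.3143

v_1 = (-3, -2, 3); ‖v_1‖ = 4.6904, so q_1 = (-0.6396, -0.4264, 0.6396).
q_1·v_2 = (-0.6396)·0 + (-0.4264)·2 + 0.6396·(-4) = -3.4112.
u_2 = v_2 + 3.4112·q_1 = (-2.1818, 0.5455, -1.8182).
‖u_2‖ = 2.8920, so q_2 = (-0.7544, 0.1886, -0.6287).
r_{23} = q_2·v_3 = 0.3143.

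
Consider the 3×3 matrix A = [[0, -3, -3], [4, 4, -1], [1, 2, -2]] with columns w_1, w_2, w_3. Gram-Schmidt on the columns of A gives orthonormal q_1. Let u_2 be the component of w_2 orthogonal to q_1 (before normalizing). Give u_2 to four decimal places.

w_1 = (0, 4, 1); ‖w_1‖ = 4.1231, so q_1 = (0.0000, 0.9701, 0.2425).
q_1·w_2 = 0.0000·(-3) + 0.9701·4 + 0.2425·2 = 4.3656.
u_2 = w_2 − 4.3656·q_1 = (-3.0000, -0.2353, 0.9412).

u_2 = (-3.0000, -0.2353, 0.9412)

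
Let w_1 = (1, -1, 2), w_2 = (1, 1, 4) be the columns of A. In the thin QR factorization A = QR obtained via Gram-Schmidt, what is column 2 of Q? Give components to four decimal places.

q_2 = (-0.1231, 0.8616, 0.4924)

w_1 = (1, -1, 2); ‖w_1‖ = 2.4495, so q_1 = (0.4082, -0.4082, 0.8165).
q_1·w_2 = 0.4082·1 + (-0.4082)·1 + 0.8165·4 = 3.2660.
u_2 = w_2 − 3.2660·q_1 = (-0.3333, 2.3333, 1.3333).
‖u_2‖ = 2.7080, so q_2 = (-0.1231, 0.8616, 0.4924).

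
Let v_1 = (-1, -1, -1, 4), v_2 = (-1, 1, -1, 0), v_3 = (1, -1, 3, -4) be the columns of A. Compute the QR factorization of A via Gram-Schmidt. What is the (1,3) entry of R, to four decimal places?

v_1 = (-1, -1, -1, 4); ‖v_1‖ = 4.3589, so q_1 = (-0.2294, -0.2294, -0.2294, 0.9177).
r_{13} = q_1·v_3 = -4.3589.

r_{13} = -4.3589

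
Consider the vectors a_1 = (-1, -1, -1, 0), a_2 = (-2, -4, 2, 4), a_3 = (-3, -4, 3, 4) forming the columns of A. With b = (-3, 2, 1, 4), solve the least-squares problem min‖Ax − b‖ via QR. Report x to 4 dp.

a_1 = (-1, -1, -1, 0); ‖a_1‖ = 1.7321, so e_1 = (-0.5774, -0.5774, -0.5774, 0.0000).
e_1·a_2 = (-0.5774)·(-2) + (-0.5774)·(-4) + (-0.5774)·2 + 0.0000·4 = 2.3094.
u_2 = a_2 − 2.3094·e_1 = (-0.6667, -2.6667, 3.3333, 4.0000).
‖u_2‖ = 5.8878, so e_2 = (-0.1132, -0.4529, 0.5661, 0.6794).
e_1·a_3 = (-0.5774)·(-3) + (-0.5774)·(-4) + (-0.5774)·3 + 0.0000·4 = 2.3094; e_2·a_3 = (-0.1132)·(-3) + (-0.4529)·(-4) + 0.5661·3 + 0.6794·4 = 6.5672.
u_3 = a_3 − 2.3094·e_1 − 6.5672·e_2 = (-0.9231, 0.3077, 0.6154, -0.4615).
‖u_3‖ = 1.2403, so e_3 = (-0.7442, 0.2481, 0.4961, -0.3721).
Qᵀb = (0.0000, 2.7175, 1.7365).
Back-substitute: x_3 = 1.7365/1.2403 = 1.4000.
x_2 = (2.7175 − 6.5672·1.4000)/5.8878 = -1.1000.
x_1 = (0.0000 − 2.3094·(-1.1000) − 2.3094·1.4000)/1.7321 = -0.4000.

x = (-0.4000, -1.1000, 1.4000)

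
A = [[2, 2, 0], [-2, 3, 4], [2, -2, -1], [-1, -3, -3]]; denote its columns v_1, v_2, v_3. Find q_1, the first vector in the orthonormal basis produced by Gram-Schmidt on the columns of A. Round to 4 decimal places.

v_1 = (2, -2, 2, -1); ‖v_1‖ = 3.6056, so q_1 = (0.5547, -0.5547, 0.5547, -0.2774).

q_1 = (0.5547, -0.5547, 0.5547, -0.2774)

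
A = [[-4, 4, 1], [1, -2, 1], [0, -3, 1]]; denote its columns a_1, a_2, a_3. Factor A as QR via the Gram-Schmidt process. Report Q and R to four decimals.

q_1 = a_1/‖a_1‖ = (-4, 1, 0)/4.1231 = (-0.9701, 0.2425, 0.0000).
r_{12} = q_1·a_2 = -4.3656.
u_2 = a_2 + 4.3656·q_1 = (-0.2353, -0.9412, -3.0000).
‖u_2‖ = 3.1530, so q_2 = (-0.0746, -0.2985, -0.9515).
r_{13} = q_1·a_3 = -0.7276; r_{23} = q_2·a_3 = -1.3246.
u_3 = a_3 + 0.7276·q_1 + 1.3246·q_2 = (0.1953, 0.7811, -0.2604).
‖u_3‖ = 0.8462, so q_3 = (0.2308, 0.9231, -0.3077).

Q = [[-0.9701, -0.0746, 0.2308], [0.2425, -0.2985, 0.9231], [0.0000, -0.9515, -0.3077]], R = [[4.1231, -4.3656, -0.7276], [0.0000, 3.1530, -1.3246], [0.0000, 0.0000, 0.8462]]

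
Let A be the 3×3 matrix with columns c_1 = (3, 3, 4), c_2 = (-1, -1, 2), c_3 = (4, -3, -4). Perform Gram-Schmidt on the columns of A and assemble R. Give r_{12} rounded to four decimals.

r_{12} = 0.3430

c_1 = (3, 3, 4); ‖c_1‖ = 5.8310, so e_1 = (0.5145, 0.5145, 0.6860).
r_{12} = e_1·c_2 = 0.3430.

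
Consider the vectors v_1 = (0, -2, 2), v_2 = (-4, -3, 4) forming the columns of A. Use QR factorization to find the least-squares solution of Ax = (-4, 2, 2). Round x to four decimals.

x = (-1.9091, 1.0909)

e_1 = v_1/‖v_1‖ = (0, -2, 2)/2.8284 = (0.0000, -0.7071, 0.7071).
r_{12} = e_1·v_2 = 4.9497.
u_2 = v_2 − 4.9497·e_1 = (-4.0000, 0.5000, 0.5000).
‖u_2‖ = 4.0620, so e_2 = (-0.9847, 0.1231, 0.1231).
Qᵀb = (0.0000, 4.4313).
Back-substitute: x_2 = 4.4313/4.0620 = 1.0909.
x_1 = (0.0000 − 4.9497·1.0909)/2.8284 = -1.9091.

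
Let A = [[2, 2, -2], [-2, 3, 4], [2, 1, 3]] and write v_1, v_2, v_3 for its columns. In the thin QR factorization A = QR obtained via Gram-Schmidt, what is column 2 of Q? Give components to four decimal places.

v_1 = (2, -2, 2); ‖v_1‖ = 3.4641, so q_1 = (0.5774, -0.5774, 0.5774).
q_1·v_2 = 0.5774·2 + (-0.5774)·3 + 0.5774·1 = 0.0000.
u_2 = v_2 + 0.0000·q_1 = (2.0000, 3.0000, 1.0000).
‖u_2‖ = 3.7417, so q_2 = (0.5345, 0.8018, 0.2673).

q_2 = (0.5345, 0.8018, 0.2673)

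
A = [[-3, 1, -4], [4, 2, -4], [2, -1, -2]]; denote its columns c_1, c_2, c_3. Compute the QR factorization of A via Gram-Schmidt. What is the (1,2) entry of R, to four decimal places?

r_{12} = 0.5571

c_1 = (-3, 4, 2); ‖c_1‖ = 5.3852, so e_1 = (-0.5571, 0.7428, 0.3714).
r_{12} = e_1·c_2 = 0.5571.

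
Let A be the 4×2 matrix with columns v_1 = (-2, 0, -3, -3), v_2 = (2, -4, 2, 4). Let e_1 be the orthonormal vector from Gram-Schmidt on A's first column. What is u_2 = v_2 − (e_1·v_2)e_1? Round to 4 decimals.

v_1 = (-2, 0, -3, -3); ‖v_1‖ = 4.6904, so e_1 = (-0.4264, 0.0000, -0.6396, -0.6396).
e_1·v_2 = (-0.4264)·2 + 0.0000·(-4) + (-0.6396)·2 + (-0.6396)·4 = -4.6904.
u_2 = v_2 + 4.6904·e_1 = (0.0000, -4.0000, -1.0000, 1.0000).

u_2 = (0.0000, -4.0000, -1.0000, 1.0000)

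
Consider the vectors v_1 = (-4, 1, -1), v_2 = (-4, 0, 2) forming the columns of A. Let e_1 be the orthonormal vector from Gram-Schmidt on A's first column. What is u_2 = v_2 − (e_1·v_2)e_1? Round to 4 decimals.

u_2 = (-0.8889, -0.7778, 2.7778)

e_1 = v_1/‖v_1‖ = (-4, 1, -1)/4.2426 = (-0.9428, 0.2357, -0.2357).
r_{12} = e_1·v_2 = 3.2998.
u_2 = v_2 − 3.2998·e_1 = (-0.8889, -0.7778, 2.7778).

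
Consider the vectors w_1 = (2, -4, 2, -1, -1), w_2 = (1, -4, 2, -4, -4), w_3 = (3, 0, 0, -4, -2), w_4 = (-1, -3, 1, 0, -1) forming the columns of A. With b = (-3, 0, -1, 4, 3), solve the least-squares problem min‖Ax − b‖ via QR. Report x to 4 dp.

x = (-0.2720, -1.3960, 0.4200, 2.2240)

w_1 = (2, -4, 2, -1, -1); ‖w_1‖ = 5.0990, so e_1 = (0.3922, -0.7845, 0.3922, -0.1961, -0.1961).
e_1·w_2 = 0.3922·1 + (-0.7845)·(-4) + 0.3922·2 + (-0.1961)·(-4) + (-0.1961)·(-4) = 5.8835.
u_2 = w_2 − 5.8835·e_1 = (-1.3077, 0.6154, -0.3077, -2.8462, -2.8462).
‖u_2‖ = 4.2877, so e_2 = (-0.3050, 0.1435, -0.0718, -0.6638, -0.6638).
e_1·w_3 = 0.3922·3 + (-0.7845)·0 + 0.3922·0 + (-0.1961)·(-4) + (-0.1961)·(-2) = 2.3534; e_2·w_3 = (-0.3050)·3 + 0.1435·0 + (-0.0718)·0 + (-0.6638)·(-4) + (-0.6638)·(-2) = 3.0678.
u_3 = w_3 − 2.3534·e_1 − 3.0678·e_2 = (3.0126, 1.4059, -0.7029, -1.5021, 0.4979).
‖u_3‖ = 3.7484, so e_3 = (0.8037, 0.3751, -0.1875, -0.4007, 0.1328).
e_1·w_4 = 0.3922·(-1) + (-0.7845)·(-3) + 0.3922·1 + (-0.1961)·0 + (-0.1961)·(-1) = 2.5495; e_2·w_4 = (-0.3050)·(-1) + 0.1435·(-3) + (-0.0718)·1 + (-0.6638)·0 + (-0.6638)·(-1) = 0.4664; e_3·w_4 = 0.8037·(-1) + 0.3751·(-3) + (-0.1875)·1 + (-0.4007)·0 + 0.1328·(-1) = -2.2492.
u_4 = w_4 − 2.5495·e_1 − 0.4664·e_2 + 2.2492·e_3 = (-0.0500, -0.2233, -0.3883, -0.0917, 0.1084).
‖u_4‖ = 0.4726, so e_4 = (-0.1059, -0.4726, -0.8217, -0.1941, 0.2294).
Qᵀb = (-2.9417, -3.6598, -3.4280, 1.0511).
Back-substitute: x_4 = 1.0511/0.4726 = 2.2240.
x_3 = (-3.4280 + 2.2492·2.2240)/3.7484 = 0.4200.
x_2 = (-3.6598 − 3.0678·0.4200 − 0.4664·2.2240)/4.2877 = -1.3960.
x_1 = (-2.9417 − 5.8835·(-1.3960) − 2.3534·0.4200 − 2.5495·2.2240)/5.0990 = -0.2720.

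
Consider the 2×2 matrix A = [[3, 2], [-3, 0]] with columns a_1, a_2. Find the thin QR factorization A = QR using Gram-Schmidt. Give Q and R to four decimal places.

a_1 = (3, -3); ‖a_1‖ = 4.2426, so q_1 = (0.7071, -0.7071).
q_1·a_2 = 0.7071·2 + (-0.7071)·0 = 1.4142.
u_2 = a_2 − 1.4142·q_1 = (1.0000, 1.0000).
‖u_2‖ = 1.4142, so q_2 = (0.7071, 0.7071).

Q = [[0.7071, 0.7071], [-0.7071, 0.7071]], R = [[4.2426, 1.4142], [0.0000, 1.4142]]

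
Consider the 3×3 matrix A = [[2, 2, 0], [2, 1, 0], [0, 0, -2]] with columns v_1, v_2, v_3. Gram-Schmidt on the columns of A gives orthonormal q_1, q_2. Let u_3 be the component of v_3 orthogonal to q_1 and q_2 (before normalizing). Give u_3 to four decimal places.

v_1 = (2, 2, 0); ‖v_1‖ = 2.8284, so q_1 = (0.7071, 0.7071, 0.0000).
q_1·v_2 = 0.7071·2 + 0.7071·1 + 0.0000·0 = 2.1213.
u_2 = v_2 − 2.1213·q_1 = (0.5000, -0.5000, 0.0000).
‖u_2‖ = 0.7071, so q_2 = (0.7071, -0.7071, 0.0000).
q_1·v_3 = 0.7071·0 + 0.7071·0 + 0.0000·(-2) = 0.0000; q_2·v_3 = 0.7071·0 + (-0.7071)·0 + 0.0000·(-2) = 0.0000.
u_3 = v_3 + 0.0000·q_1 + 0.0000·q_2 = (0.0000, 0.0000, -2.0000).

u_3 = (0.0000, 0.0000, -2.0000)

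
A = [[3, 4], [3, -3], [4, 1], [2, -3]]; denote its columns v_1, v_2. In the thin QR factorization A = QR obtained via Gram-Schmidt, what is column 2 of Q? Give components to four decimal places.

q_2 = (0.6630, -0.5206, 0.1513, -0.5162)

v_1 = (3, 3, 4, 2); ‖v_1‖ = 6.1644, so q_1 = (0.4867, 0.4867, 0.6489, 0.3244).
q_1·v_2 = 0.4867·4 + 0.4867·(-3) + 0.6489·1 + 0.3244·(-3) = 0.1622.
u_2 = v_2 − 0.1622·q_1 = (3.9211, -3.0789, 0.8947, -3.0526).
‖u_2‖ = 5.9139, so q_2 = (0.6630, -0.5206, 0.1513, -0.5162).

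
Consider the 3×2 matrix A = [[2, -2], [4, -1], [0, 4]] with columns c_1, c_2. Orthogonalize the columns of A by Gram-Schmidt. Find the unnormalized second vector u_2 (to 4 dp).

e_1 = c_1/‖c_1‖ = (2, 4, 0)/4.4721 = (0.4472, 0.8944, 0.0000).
r_{12} = e_1·c_2 = -1.7889.
u_2 = c_2 + 1.7889·e_1 = (-1.2000, 0.6000, 4.0000).

u_2 = (-1.2000, 0.6000, 4.0000)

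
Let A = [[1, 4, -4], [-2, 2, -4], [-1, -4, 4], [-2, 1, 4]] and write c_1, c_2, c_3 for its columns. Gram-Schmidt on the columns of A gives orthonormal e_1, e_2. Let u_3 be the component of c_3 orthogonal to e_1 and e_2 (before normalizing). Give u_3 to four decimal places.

c_1 = (1, -2, -1, -2); ‖c_1‖ = 3.1623, so e_1 = (0.3162, -0.6325, -0.3162, -0.6325).
e_1·c_2 = 0.3162·4 + (-0.6325)·2 + (-0.3162)·(-4) + (-0.6325)·1 = 0.6325.
u_2 = c_2 − 0.6325·e_1 = (3.8000, 2.4000, -3.8000, 1.4000).
‖u_2‖ = 6.0498, so e_2 = (0.6281, 0.3967, -0.6281, 0.2314).
e_1·c_3 = 0.3162·(-4) + (-0.6325)·(-4) + (-0.3162)·4 + (-0.6325)·4 = -2.5298; e_2·c_3 = 0.6281·(-4) + 0.3967·(-4) + (-0.6281)·4 + 0.2314·4 = -5.6861.
u_3 = c_3 + 2.5298·e_1 + 5.6861·e_2 = (0.3716, -3.3443, -0.3716, 3.7158).

u_3 = (0.3716, -3.3443, -0.3716, 3.7158)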